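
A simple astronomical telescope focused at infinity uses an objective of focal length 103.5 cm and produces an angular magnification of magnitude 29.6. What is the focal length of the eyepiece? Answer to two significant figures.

3.5 cm

|M| = f_obj/f_eye, so f_eye = f_obj/|M| = 103.5/29.6 = 3.497 cm.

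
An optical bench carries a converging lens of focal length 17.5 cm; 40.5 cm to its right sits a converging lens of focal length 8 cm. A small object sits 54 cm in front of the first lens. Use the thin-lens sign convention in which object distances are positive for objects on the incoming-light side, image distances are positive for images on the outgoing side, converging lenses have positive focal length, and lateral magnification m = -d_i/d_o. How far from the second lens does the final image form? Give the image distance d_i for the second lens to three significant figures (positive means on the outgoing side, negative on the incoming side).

17.7 cm

Lens 1: 1/d_i1 = 1/f_1 - 1/d_o1 = 1/17.5 - 1/54 = 0.03862 cm^-1, so d_i1 = 25.890 cm.
That image sits 14.610 cm in front of the second lens, so d_o2 = 14.610 cm.
Lens 2: 1/d_i2 = 1/f_2 - 1/d_o2 = 1/8 - 1/(14.610) = 0.05655 cm^-1, so d_i2 = 17.683 cm.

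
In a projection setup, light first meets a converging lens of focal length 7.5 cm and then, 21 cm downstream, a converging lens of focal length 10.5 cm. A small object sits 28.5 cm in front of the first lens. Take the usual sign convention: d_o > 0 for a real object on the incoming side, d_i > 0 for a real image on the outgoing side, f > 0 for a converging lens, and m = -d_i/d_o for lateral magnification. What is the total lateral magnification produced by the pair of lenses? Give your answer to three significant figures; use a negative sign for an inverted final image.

Applying the thin-lens equation to the first lens, 1/7.5 = 1/28.5 + 1/d_i1, which gives d_i1 = 10.179 cm.
Its lateral magnification is m_1 = -d_i1/d_o1 = -(10.179)/28.5 = -0.3571.
Object distance for lens 2: d_o2 = 21 - 10.179 = 10.821 cm.
Applying the thin-lens equation again with f_2 = 10.5 cm and d_o2 = 10.821 cm gives d_i2 = 353.500 cm.
m_2 = -(353.500)/(10.821) = -32.6667.
Total m = m_1 x m_2 = (-0.3571)(-32.6667) = 11.6667.

11.7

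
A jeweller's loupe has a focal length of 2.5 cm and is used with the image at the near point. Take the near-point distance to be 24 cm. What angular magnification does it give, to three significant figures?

M = 1 + D/f = 1 + 24/2.5 = 10.600.

10.6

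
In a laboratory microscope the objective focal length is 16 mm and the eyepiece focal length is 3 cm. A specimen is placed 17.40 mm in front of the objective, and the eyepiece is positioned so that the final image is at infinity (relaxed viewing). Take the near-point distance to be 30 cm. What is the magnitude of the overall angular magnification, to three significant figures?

114

Convert to cm: f_obj = 16 mm = 1.6 cm; d_o = 17.40 mm = 1.74 cm.
Objective: 1/d_i = 1/f_obj - 1/d_o = 1/1.6 - 1/1.74 = 0.05029 cm^-1, so d_i = 19.886 cm.
m_obj = -d_i/d_o = -19.886/1.74 = -11.429.
Eyepiece angular magnification (image at infinity): M_eye = D/f_e = 30/3 = 10.000.
Overall M = m_obj x M_eye = (-11.429)(10.000) = -114.29.
|M| = 114.29.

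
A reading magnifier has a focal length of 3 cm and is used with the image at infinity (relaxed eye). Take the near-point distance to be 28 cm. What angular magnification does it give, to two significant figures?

M = D/f = 28/3 = 9.333.

9.3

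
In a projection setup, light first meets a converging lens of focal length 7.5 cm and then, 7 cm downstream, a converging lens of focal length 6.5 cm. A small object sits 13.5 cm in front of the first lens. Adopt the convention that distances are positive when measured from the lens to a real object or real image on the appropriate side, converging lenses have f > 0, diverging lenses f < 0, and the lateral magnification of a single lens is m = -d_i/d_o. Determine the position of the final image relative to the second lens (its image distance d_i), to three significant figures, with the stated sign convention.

First lens: d_i1 = 1/(1/7.5 - 1/13.5) = 16.875 cm.
This image would form 16.875 cm past lens 1, i.e. 9.875 cm beyond lens 2, so it is a virtual object for lens 2: d_o2 = 7 - 16.875 = -9.875 cm.
Second lens: d_i2 = 1/(1/6.5 - 1/(-9.875)) = 3.920 cm.

3.92 cm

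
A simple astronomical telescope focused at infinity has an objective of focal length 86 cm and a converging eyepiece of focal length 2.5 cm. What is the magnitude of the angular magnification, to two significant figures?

|M| = f_obj/|f_eye| = 86/2.5 = 34.400.

34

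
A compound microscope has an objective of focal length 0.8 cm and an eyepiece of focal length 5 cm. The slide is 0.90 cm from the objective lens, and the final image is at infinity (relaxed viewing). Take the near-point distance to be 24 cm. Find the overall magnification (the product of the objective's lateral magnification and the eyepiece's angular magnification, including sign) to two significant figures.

-38

Objective: 1/d_i = 1/f_obj - 1/d_o = 1/0.8 - 1/0.90 = 0.13889 cm^-1, so d_i = 7.200 cm.
m_obj = -d_i/d_o = -7.200/0.90 = -8.000.
Eyepiece angular magnification (image at infinity): M_eye = D/f_e = 24/5 = 4.800.
Overall M = m_obj x M_eye = (-8.000)(4.800) = -38.40.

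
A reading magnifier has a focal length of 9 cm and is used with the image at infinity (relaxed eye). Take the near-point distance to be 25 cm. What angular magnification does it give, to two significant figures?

2.8

M = D/f = 25/9 = 2.778.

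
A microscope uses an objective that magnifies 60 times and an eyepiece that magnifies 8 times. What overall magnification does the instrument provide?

The overall magnification of a compound microscope is the product of the objective and eyepiece magnifications:
M = M_obj x M_eye = 60 x 8 = 480.

480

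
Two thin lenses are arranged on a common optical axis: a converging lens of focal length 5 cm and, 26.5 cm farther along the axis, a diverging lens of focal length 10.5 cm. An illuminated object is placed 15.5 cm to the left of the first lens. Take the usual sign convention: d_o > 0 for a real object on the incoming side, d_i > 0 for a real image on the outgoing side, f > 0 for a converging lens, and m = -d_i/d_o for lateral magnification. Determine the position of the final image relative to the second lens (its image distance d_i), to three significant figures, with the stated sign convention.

First lens: d_i1 = 1/(1/5 - 1/15.5) = 7.381 cm.
Object distance for lens 2: d_o2 = 26.5 - 7.381 = 19.119 cm.
Second lens: d_i2 = 1/(1/(-10.5) - 1/(19.119)) = -6.778 cm.

-6.78 cm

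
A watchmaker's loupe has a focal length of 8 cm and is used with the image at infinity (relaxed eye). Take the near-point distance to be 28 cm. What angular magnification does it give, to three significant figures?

M = D/f = 28/8 = 3.500.

3.50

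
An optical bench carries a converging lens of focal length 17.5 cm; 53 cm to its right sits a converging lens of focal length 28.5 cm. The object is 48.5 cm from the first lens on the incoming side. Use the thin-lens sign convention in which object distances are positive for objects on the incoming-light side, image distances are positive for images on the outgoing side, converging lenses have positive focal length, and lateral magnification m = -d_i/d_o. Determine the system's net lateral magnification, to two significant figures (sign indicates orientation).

Applying the thin-lens equation to the first lens, 1/17.5 = 1/48.5 + 1/d_i1, which gives d_i1 = 27.379 cm.
Its lateral magnification is m_1 = -d_i1/d_o1 = -(27.379)/48.5 = -0.5645.
The intermediate image is 27.379 cm to the right of lens 1, so d_o2 = L - d_i1 = 53 - 27.379 = 25.621 cm.
Applying the thin-lens equation again with f_2 = 28.5 cm and d_o2 = 25.621 cm gives d_i2 = -253.626 cm.
m_2 = -(-253.626)/(25.621) = 9.8992.
Total m = m_1 x m_2 = (-0.5645)(9.8992) = -5.5882.

-5.6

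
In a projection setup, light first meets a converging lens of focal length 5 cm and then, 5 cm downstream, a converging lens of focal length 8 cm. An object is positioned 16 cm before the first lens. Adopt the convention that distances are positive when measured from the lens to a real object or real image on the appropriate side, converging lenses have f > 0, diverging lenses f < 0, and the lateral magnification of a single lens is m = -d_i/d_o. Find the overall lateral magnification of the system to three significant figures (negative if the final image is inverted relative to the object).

-0.354

Lens 1: 1/d_i1 = 1/f_1 - 1/d_o1 = 1/5 - 1/16 = 0.13750 cm^-1, so d_i1 = 7.273 cm.
m_1 = -(7.273)/16 = -0.4545.
This image would form 7.273 cm past lens 1, i.e. 2.273 cm beyond lens 2, so it is a virtual object for lens 2: d_o2 = 5 - 7.273 = -2.273 cm.
Lens 2: 1/d_i2 = 1/f_2 - 1/d_o2 = 1/8 - 1/(-2.273) = 0.56500 cm^-1, so d_i2 = 1.770 cm.
m_2 = -(1.770)/(-2.273) = 0.7788.
Total m = m_1 x m_2 = (-0.4545)(0.7788) = -0.3540.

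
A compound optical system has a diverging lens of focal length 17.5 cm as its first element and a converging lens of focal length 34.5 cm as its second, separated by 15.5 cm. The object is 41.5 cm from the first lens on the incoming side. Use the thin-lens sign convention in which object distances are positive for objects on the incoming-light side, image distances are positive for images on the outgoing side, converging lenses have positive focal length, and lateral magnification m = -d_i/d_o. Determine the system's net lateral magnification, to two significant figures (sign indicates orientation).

Lens 1: 1/d_i1 = 1/f_1 - 1/d_o1 = 1/(-17.5) - 1/41.5 = -0.08124 cm^-1, so d_i1 = -12.309 cm.
m_1 = -(-12.309)/41.5 = 0.2966.
With d_i1 < 0 the first image is virtual and lies on the object side; the object distance for lens 2 is d_o2 = 15.5 - (-12.309) = 27.809 cm.
Lens 2: 1/d_i2 = 1/f_2 - 1/d_o2 = 1/34.5 - 1/(27.809) = -0.00697 cm^-1, so d_i2 = -143.397 cm.
m_2 = -(-143.397)/(27.809) = 5.1564.
Overall magnification: m = m_1 m_2 = 1.5294.

1.5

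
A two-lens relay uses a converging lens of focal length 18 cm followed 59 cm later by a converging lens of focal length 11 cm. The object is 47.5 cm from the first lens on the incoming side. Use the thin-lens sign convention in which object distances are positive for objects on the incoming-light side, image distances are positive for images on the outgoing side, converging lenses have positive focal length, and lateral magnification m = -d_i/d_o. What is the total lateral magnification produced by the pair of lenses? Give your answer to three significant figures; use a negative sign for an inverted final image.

0.353

Lens 1: 1/d_i1 = 1/f_1 - 1/d_o1 = 1/18 - 1/47.5 = 0.03450 cm^-1, so d_i1 = 28.983 cm.
m_1 = -(28.983)/47.5 = -0.6102.
The intermediate image is 28.983 cm to the right of lens 1, so d_o2 = L - d_i1 = 59 - 28.983 = 30.017 cm.
Lens 2: 1/d_i2 = 1/f_2 - 1/d_o2 = 1/11 - 1/(30.017) = 0.05759 cm^-1, so d_i2 = 17.363 cm.
m_2 = -(17.363)/(30.017) = -0.5784.
Total m = m_1 x m_2 = (-0.6102)(-0.5784) = 0.3529.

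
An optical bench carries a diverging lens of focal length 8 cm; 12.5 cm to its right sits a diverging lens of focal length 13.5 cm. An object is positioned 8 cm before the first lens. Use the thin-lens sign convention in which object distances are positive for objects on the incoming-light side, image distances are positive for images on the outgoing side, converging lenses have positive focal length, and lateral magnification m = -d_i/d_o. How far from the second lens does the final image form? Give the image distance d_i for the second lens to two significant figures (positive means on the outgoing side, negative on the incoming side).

Lens 1: 1/d_i1 = 1/f_1 - 1/d_o1 = 1/(-8) - 1/8 = -0.25000 cm^-1, so d_i1 = -4.000 cm.
With d_i1 < 0 the first image is virtual and lies on the object side; the object distance for lens 2 is d_o2 = 12.5 - (-4.000) = 16.500 cm.
Lens 2: 1/d_i2 = 1/f_2 - 1/d_o2 = 1/(-13.5) - 1/(16.500) = -0.13468 cm^-1, so d_i2 = -7.425 cm.

-7.4 cm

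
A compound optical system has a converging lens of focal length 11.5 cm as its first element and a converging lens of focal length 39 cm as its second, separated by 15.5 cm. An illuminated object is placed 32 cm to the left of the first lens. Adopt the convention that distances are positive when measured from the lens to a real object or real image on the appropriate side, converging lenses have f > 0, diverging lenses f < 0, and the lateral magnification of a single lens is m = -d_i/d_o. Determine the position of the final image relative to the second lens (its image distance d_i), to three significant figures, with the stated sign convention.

2.31 cm

First lens: d_i1 = 1/(1/11.5 - 1/32) = 17.951 cm.
This image would form 17.951 cm past lens 1, i.e. 2.451 cm beyond lens 2, so it is a virtual object for lens 2: d_o2 = 15.5 - 17.951 = -2.451 cm.
Second lens: d_i2 = 1/(1/39 - 1/(-2.451)) = 2.306 cm.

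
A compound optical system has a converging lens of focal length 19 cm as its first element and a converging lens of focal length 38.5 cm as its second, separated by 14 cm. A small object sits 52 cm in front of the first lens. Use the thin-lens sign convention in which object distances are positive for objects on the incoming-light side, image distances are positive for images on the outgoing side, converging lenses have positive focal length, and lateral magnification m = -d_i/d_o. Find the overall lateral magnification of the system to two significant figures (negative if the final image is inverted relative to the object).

-0.41

Applying the thin-lens equation to the first lens, 1/19 = 1/52 + 1/d_i1, which gives d_i1 = 29.939 cm.
Its lateral magnification is m_1 = -d_i1/d_o1 = -(29.939)/52 = -0.5758.
Since 29.939 cm > 14 cm, the first image lies past the second lens and serves as a virtual object: d_o2 = L - d_i1 = -15.939 cm.
Applying the thin-lens equation again with f_2 = 38.5 cm and d_o2 = -15.939 cm gives d_i2 = 11.272 cm.
m_2 = -(11.272)/(-15.939) = 0.7072.
Total m = m_1 x m_2 = (-0.5758)(0.7072) = -0.4072.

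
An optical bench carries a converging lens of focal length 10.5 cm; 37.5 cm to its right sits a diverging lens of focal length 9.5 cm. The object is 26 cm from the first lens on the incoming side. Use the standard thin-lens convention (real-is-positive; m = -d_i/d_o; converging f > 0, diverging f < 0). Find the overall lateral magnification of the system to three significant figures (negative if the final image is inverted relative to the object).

First lens: d_i1 = 1/(1/10.5 - 1/26) = 17.613 cm.
m_1 = -(17.613)/26 = -0.6774.
That image sits 19.887 cm in front of the second lens, so d_o2 = 19.887 cm.
Second lens: d_i2 = 1/(1/(-9.5) - 1/(19.887)) = -6.429 cm.
m_2 = -(-6.429)/(19.887) = 0.3233.
Total m = m_1 x m_2 = (-0.6774)(0.3233) = -0.2190.

-0.219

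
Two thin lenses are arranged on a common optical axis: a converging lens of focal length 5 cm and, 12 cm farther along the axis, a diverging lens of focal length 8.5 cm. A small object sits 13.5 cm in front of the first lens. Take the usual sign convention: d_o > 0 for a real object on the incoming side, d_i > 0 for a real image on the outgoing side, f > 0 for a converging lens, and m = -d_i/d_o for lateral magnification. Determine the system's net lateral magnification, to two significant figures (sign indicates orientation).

-0.40

Applying the thin-lens equation to the first lens, 1/5 = 1/13.5 + 1/d_i1, which gives d_i1 = 7.941 cm.
Its lateral magnification is m_1 = -d_i1/d_o1 = -(7.941)/13.5 = -0.5882.
The intermediate image is 7.941 cm to the right of lens 1, so d_o2 = L - d_i1 = 12 - 7.941 = 4.059 cm.
Applying the thin-lens equation again with f_2 = -8.5 cm and d_o2 = 4.059 cm gives d_i2 = -2.747 cm.
m_2 = -(-2.747)/(4.059) = 0.6768.
Overall magnification: m = m_1 m_2 = -0.3981.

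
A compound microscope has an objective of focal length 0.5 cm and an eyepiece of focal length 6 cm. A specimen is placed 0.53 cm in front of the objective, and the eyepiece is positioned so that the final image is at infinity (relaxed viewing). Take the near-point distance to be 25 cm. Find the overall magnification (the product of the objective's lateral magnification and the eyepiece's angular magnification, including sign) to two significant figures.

Objective: 1/d_i = 1/f_obj - 1/d_o = 1/0.5 - 1/0.53 = 0.11321 cm^-1, so d_i = 8.833 cm.
m_obj = -d_i/d_o = -8.833/0.53 = -16.667.
Eyepiece angular magnification (image at infinity): M_eye = D/f_e = 25/6 = 4.167.
Overall M = m_obj x M_eye = (-16.667)(4.167) = -69.44.

-69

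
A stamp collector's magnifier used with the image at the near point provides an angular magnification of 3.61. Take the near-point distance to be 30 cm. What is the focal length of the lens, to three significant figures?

For the image at the near point, M = 1 + D/f.
f = D/(M - 1) = 30/(3.61 - 1) = 11.494 cm.

11.5 cm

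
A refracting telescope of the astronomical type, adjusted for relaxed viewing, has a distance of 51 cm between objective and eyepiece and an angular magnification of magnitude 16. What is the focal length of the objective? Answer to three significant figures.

In normal adjustment the tube length equals f_obj + f_eye and |M| = f_obj/f_eye.
So f_obj = 16 f_eye and 16 f_eye + f_eye = 51 cm, giving f_eye = 51/17 = 3.000 cm and f_obj = 48.000 cm.

48.0 cm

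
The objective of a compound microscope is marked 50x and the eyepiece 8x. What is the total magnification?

The overall magnification of a compound microscope is the product of the objective and eyepiece magnifications:
M = M_obj x M_eye = 50 x 8 = 400.

400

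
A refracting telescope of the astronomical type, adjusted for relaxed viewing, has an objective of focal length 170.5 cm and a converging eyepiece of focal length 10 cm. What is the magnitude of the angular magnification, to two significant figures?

17

|M| = f_obj/|f_eye| = 170.5/10 = 17.050.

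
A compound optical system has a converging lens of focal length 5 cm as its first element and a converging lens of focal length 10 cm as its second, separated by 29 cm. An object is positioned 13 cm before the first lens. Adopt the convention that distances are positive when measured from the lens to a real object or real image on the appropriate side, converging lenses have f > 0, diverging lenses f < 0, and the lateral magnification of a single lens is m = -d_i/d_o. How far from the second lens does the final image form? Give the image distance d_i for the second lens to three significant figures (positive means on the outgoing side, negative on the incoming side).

19.2 cm

Lens 1: 1/d_i1 = 1/f_1 - 1/d_o1 = 1/5 - 1/13 = 0.12308 cm^-1, so d_i1 = 8.125 cm.
Object distance for lens 2: d_o2 = 29 - 8.125 = 20.875 cm.
Lens 2: 1/d_i2 = 1/f_2 - 1/d_o2 = 1/10 - 1/(20.875) = 0.05210 cm^-1, so d_i2 = 19.195 cm.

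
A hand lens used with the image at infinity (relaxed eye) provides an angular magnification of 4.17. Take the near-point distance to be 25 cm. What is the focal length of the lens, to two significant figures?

For the image at infinity, M = D/f.
f = D/M = 25/4.17 = 5.995 cm.

6.0 cm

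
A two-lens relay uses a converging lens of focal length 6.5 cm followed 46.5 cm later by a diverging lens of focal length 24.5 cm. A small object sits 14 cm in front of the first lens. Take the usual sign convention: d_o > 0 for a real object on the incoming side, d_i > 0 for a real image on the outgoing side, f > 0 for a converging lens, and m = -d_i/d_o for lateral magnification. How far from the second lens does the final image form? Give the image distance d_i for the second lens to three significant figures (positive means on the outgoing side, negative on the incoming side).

-14.3 cm

Lens 1: 1/d_i1 = 1/f_1 - 1/d_o1 = 1/6.5 - 1/14 = 0.08242 cm^-1, so d_i1 = 12.133 cm.
That image sits 34.367 cm in front of the second lens, so d_o2 = 34.367 cm.
Lens 2: 1/d_i2 = 1/f_2 - 1/d_o2 = 1/(-24.5) - 1/(34.367) = -0.06991 cm^-1, so d_i2 = -14.303 cm.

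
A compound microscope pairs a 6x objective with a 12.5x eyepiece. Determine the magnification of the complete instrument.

75

The overall magnification of a compound microscope is the product of the objective and eyepiece magnifications:
M = M_obj x M_eye = 6 x 12.5 = 75.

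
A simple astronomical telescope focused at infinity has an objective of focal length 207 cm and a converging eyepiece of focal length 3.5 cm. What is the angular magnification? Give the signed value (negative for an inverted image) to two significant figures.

-59

M = -f_obj/f_eye = -207/(3.5) = -59.143.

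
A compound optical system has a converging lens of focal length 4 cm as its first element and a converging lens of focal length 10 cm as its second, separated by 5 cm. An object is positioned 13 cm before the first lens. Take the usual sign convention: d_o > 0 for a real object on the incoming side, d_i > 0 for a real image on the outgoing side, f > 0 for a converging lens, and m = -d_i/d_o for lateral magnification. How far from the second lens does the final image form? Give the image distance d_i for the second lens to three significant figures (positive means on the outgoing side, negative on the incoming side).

Applying the thin-lens equation to the first lens, 1/4 = 1/13 + 1/d_i1, which gives d_i1 = 5.778 cm.
This image would form 5.778 cm past lens 1, i.e. 0.778 cm beyond lens 2, so it is a virtual object for lens 2: d_o2 = 5 - 5.778 = -0.778 cm.
Applying the thin-lens equation again with f_2 = 10 cm and d_o2 = -0.778 cm gives d_i2 = 0.722 cm.

0.722 cm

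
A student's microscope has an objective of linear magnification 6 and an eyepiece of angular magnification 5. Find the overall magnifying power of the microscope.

30

The overall magnification of a compound microscope is the product of the objective and eyepiece magnifications:
M = M_obj x M_eye = 6 x 5 = 30.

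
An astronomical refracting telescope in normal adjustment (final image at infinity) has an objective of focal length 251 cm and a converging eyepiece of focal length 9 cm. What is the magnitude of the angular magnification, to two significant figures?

28

|M| = f_obj/|f_eye| = 251/9 = 27.889.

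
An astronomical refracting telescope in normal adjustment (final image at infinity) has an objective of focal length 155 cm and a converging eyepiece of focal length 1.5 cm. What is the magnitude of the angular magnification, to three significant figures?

103

|M| = f_obj/|f_eye| = 155/1.5 = 103.333.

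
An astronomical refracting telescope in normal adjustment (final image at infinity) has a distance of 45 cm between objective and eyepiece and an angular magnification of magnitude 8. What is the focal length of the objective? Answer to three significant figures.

40.0 cm

In normal adjustment the tube length equals f_obj + f_eye and |M| = f_obj/f_eye.
So f_obj = 8 f_eye and 8 f_eye + f_eye = 45 cm, giving f_eye = 45/9 = 5.000 cm and f_obj = 40.000 cm.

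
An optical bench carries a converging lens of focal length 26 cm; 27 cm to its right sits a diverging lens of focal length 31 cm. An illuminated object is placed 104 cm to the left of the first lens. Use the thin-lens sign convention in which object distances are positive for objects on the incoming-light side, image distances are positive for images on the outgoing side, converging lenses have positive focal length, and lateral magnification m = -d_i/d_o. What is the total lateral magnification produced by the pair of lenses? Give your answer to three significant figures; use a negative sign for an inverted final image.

-0.443

Lens 1: 1/d_i1 = 1/f_1 - 1/d_o1 = 1/26 - 1/104 = 0.02885 cm^-1, so d_i1 = 34.667 cm.
m_1 = -(34.667)/104 = -0.3333.
This image would form 34.667 cm past lens 1, i.e. 7.667 cm beyond lens 2, so it is a virtual object for lens 2: d_o2 = 27 - 34.667 = -7.667 cm.
Lens 2: 1/d_i2 = 1/f_2 - 1/d_o2 = 1/(-31) - 1/(-7.667) = 0.09818 cm^-1, so d_i2 = 10.186 cm.
m_2 = -(10.186)/(-7.667) = 1.3286.
Total m = m_1 x m_2 = (-0.3333)(1.3286) = -0.4429.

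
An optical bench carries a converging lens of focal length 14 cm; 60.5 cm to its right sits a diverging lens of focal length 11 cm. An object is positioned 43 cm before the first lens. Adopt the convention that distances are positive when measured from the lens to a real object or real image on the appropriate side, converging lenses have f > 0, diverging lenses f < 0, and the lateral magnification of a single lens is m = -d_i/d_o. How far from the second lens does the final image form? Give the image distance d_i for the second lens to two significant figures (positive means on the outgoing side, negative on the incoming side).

-8.6 cm

Lens 1: 1/d_i1 = 1/f_1 - 1/d_o1 = 1/14 - 1/43 = 0.04817 cm^-1, so d_i1 = 20.759 cm.
That image sits 39.741 cm in front of the second lens, so d_o2 = 39.741 cm.
Lens 2: 1/d_i2 = 1/f_2 - 1/d_o2 = 1/(-11) - 1/(39.741) = -0.11607 cm^-1, so d_i2 = -8.615 cm.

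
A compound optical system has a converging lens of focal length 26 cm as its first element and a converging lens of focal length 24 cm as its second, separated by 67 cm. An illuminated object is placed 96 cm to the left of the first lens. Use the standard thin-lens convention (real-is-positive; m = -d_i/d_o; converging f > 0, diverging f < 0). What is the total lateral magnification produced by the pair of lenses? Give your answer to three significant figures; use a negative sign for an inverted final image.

Lens 1: 1/d_i1 = 1/f_1 - 1/d_o1 = 1/26 - 1/96 = 0.02804 cm^-1, so d_i1 = 35.657 cm.
m_1 = -(35.657)/96 = -0.3714.
Object distance for lens 2: d_o2 = 67 - 35.657 = 31.343 cm.
Lens 2: 1/d_i2 = 1/f_2 - 1/d_o2 = 1/24 - 1/(31.343) = 0.00976 cm^-1, so d_i2 = 102.444 cm.
m_2 = -(102.444)/(31.343) = -3.2685.
Total m = m_1 x m_2 = (-0.3714)(-3.2685) = 1.2140.

1.21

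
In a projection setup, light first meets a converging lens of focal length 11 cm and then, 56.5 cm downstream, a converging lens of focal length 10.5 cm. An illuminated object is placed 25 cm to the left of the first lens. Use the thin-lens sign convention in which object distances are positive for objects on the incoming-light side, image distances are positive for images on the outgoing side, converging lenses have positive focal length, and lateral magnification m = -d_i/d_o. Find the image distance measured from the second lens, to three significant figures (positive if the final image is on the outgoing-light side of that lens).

First lens: d_i1 = 1/(1/11 - 1/25) = 19.643 cm.
The intermediate image is 19.643 cm to the right of lens 1, so d_o2 = L - d_i1 = 56.5 - 19.643 = 36.857 cm.
Second lens: d_i2 = 1/(1/10.5 - 1/(36.857)) = 14.683 cm.

14.7 cm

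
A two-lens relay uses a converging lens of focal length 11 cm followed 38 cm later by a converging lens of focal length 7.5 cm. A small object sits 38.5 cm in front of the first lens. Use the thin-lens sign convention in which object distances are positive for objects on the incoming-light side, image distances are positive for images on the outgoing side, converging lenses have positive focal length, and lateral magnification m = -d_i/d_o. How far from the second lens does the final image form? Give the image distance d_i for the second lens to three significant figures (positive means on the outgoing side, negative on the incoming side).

11.2 cm

Lens 1: 1/d_i1 = 1/f_1 - 1/d_o1 = 1/11 - 1/38.5 = 0.06494 cm^-1, so d_i1 = 15.400 cm.
The intermediate image is 15.400 cm to the right of lens 1, so d_o2 = L - d_i1 = 38 - 15.400 = 22.600 cm.
Lens 2: 1/d_i2 = 1/f_2 - 1/d_o2 = 1/7.5 - 1/(22.600) = 0.08909 cm^-1, so d_i2 = 11.225 cm.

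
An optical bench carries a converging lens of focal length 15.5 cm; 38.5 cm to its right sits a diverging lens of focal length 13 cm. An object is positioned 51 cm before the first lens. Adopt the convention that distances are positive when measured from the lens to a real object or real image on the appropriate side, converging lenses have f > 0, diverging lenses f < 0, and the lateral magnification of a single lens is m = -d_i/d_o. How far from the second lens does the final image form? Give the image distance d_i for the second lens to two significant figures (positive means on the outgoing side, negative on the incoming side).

First lens: d_i1 = 1/(1/15.5 - 1/51) = 22.268 cm.
Object distance for lens 2: d_o2 = 38.5 - 22.268 = 16.232 cm.
Second lens: d_i2 = 1/(1/(-13) - 1/(16.232)) = -7.219 cm.

-7.2 cm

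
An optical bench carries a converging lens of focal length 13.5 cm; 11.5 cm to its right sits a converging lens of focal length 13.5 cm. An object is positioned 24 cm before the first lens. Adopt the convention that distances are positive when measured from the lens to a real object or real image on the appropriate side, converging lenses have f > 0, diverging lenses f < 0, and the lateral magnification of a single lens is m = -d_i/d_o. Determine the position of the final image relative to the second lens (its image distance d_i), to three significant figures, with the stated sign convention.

7.95 cm

Lens 1: 1/d_i1 = 1/f_1 - 1/d_o1 = 1/13.5 - 1/24 = 0.03241 cm^-1, so d_i1 = 30.857 cm.
This image would form 30.857 cm past lens 1, i.e. 19.357 cm beyond lens 2, so it is a virtual object for lens 2: d_o2 = 11.5 - 30.857 = -19.357 cm.
Lens 2: 1/d_i2 = 1/f_2 - 1/d_o2 = 1/13.5 - 1/(-19.357) = 0.12573 cm^-1, so d_i2 = 7.953 cm.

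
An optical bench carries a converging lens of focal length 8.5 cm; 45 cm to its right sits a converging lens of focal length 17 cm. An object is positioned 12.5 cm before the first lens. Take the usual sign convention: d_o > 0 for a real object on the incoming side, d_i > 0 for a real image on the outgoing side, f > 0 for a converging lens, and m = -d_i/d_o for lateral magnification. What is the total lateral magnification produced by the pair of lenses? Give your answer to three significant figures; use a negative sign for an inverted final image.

25.1

Lens 1: 1/d_i1 = 1/f_1 - 1/d_o1 = 1/8.5 - 1/12.5 = 0.03765 cm^-1, so d_i1 = 26.563 cm.
m_1 = -(26.563)/12.5 = -2.1250.
The intermediate image is 26.563 cm to the right of lens 1, so d_o2 = L - d_i1 = 45 - 26.563 = 18.437 cm.
Lens 2: 1/d_i2 = 1/f_2 - 1/d_o2 = 1/17 - 1/(18.437) = 0.00459 cm^-1, so d_i2 = 218.043 cm.
m_2 = -(218.043)/(18.437) = -11.8261.
Total m = m_1 x m_2 = (-2.1250)(-11.8261) = 25.1304.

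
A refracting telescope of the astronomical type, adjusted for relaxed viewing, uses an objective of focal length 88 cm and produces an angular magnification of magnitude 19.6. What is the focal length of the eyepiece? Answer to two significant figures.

4.5 cm

|M| = f_obj/f_eye, so f_eye = f_obj/|M| = 88/19.6 = 4.490 cm.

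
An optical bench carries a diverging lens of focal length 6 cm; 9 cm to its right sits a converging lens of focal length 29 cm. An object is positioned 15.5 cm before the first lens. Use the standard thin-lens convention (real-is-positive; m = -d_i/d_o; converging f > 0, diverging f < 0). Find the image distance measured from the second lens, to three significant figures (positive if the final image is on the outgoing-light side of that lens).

-24.7 cm

Applying the thin-lens equation to the first lens, 1/(-6) = 1/15.5 + 1/d_i1, which gives d_i1 = -4.326 cm.
The intermediate image is virtual, 4.326 cm to the left of lens 1, so d_o2 = L - d_i1 = 9 - (-4.326) = 13.326 cm.
Applying the thin-lens equation again with f_2 = 29 cm and d_o2 = 13.326 cm gives d_i2 = -24.654 cm.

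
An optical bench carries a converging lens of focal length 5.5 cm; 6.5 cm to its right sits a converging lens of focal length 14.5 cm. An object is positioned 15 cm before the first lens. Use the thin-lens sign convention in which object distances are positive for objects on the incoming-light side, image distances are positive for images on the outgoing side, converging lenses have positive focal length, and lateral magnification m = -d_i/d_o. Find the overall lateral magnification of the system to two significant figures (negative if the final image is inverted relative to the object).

-0.50

First lens: d_i1 = 1/(1/5.5 - 1/15) = 8.684 cm.
m_1 = -(8.684)/15 = -0.5789.
This image would form 8.684 cm past lens 1, i.e. 2.184 cm beyond lens 2, so it is a virtual object for lens 2: d_o2 = 6.5 - 8.684 = -2.184 cm.
Second lens: d_i2 = 1/(1/14.5 - 1/(-2.184)) = 1.898 cm.
m_2 = -(1.898)/(-2.184) = 0.8691.
Overall magnification: m = m_1 m_2 = -0.5032.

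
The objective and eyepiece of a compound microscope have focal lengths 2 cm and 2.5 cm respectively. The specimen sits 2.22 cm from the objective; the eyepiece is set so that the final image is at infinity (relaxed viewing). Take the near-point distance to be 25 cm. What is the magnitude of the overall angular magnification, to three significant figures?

90.9

Objective: 1/d_i = 1/f_obj - 1/d_o = 1/2 - 1/2.22 = 0.04955 cm^-1, so d_i = 20.182 cm.
m_obj = -d_i/d_o = -20.182/2.22 = -9.091.
Eyepiece angular magnification (image at infinity): M_eye = D/f_e = 25/2.5 = 10.000.
Overall M = m_obj x M_eye = (-9.091)(10.000) = -90.91.
|M| = 90.91.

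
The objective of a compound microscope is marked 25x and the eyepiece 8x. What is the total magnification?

200

The overall magnification of a compound microscope is the product of the objective and eyepiece magnifications:
M = M_obj x M_eye = 25 x 8 = 200.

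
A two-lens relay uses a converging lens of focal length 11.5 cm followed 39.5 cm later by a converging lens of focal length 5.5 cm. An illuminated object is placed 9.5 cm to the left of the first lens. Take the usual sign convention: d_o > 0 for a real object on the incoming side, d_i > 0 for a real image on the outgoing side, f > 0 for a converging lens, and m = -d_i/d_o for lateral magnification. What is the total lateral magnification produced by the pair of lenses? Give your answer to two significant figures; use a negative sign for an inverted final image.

First lens: d_i1 = 1/(1/11.5 - 1/9.5) = -54.625 cm.
m_1 = -(-54.625)/9.5 = 5.7500.
With d_i1 < 0 the first image is virtual and lies on the object side; the object distance for lens 2 is d_o2 = 39.5 - (-54.625) = 94.125 cm.
Second lens: d_i2 = 1/(1/5.5 - 1/(94.125)) = 5.841 cm.
m_2 = -(5.841)/(94.125) = -0.0621.
The system's lateral magnification is m_1 m_2 = (5.7500)(-0.0621) = -0.3568.

-0.36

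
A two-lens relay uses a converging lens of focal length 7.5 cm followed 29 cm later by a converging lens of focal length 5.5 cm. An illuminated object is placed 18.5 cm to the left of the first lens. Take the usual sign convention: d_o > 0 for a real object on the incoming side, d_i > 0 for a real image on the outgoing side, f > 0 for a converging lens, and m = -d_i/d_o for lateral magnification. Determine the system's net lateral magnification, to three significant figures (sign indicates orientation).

0.344

Applying the thin-lens equation to the first lens, 1/7.5 = 1/18.5 + 1/d_i1, which gives d_i1 = 12.614 cm.
Its lateral magnification is m_1 = -d_i1/d_o1 = -(12.614)/18.5 = -0.6818.
The intermediate image is 12.614 cm to the right of lens 1, so d_o2 = L - d_i1 = 29 - 12.614 = 16.386 cm.
Applying the thin-lens equation again with f_2 = 5.5 cm and d_o2 = 16.386 cm gives d_i2 = 8.279 cm.
m_2 = -(8.279)/(16.386) = -0.5052.
Overall magnification: m = m_1 m_2 = 0.3445.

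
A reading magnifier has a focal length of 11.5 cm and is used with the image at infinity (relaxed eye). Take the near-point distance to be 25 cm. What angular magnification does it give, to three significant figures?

M = D/f = 25/11.5 = 2.174.

2.17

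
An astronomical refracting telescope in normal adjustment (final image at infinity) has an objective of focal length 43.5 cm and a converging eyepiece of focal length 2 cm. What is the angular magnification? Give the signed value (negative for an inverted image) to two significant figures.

-22

M = -f_obj/f_eye = -43.5/(2) = -21.750.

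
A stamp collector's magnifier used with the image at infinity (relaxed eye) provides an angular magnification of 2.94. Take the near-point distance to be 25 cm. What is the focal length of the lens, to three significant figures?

8.50 cm

For the image at infinity, M = D/f.
f = D/M = 25/2.94 = 8.503 cm.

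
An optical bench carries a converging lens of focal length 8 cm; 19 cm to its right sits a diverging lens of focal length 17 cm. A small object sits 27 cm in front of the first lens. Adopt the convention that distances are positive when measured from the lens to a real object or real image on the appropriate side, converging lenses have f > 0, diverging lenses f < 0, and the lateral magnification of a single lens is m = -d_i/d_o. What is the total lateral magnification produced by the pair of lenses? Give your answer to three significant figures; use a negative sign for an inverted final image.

First lens: d_i1 = 1/(1/8 - 1/27) = 11.368 cm.
m_1 = -(11.368)/27 = -0.4211.
The intermediate image is 11.368 cm to the right of lens 1, so d_o2 = L - d_i1 = 19 - 11.368 = 7.632 cm.
Second lens: d_i2 = 1/(1/(-17) - 1/(7.632)) = -5.267 cm.
m_2 = -(-5.267)/(7.632) = 0.6902.
The system's lateral magnification is m_1 m_2 = (-0.4211)(0.6902) = -0.2906.

-0.291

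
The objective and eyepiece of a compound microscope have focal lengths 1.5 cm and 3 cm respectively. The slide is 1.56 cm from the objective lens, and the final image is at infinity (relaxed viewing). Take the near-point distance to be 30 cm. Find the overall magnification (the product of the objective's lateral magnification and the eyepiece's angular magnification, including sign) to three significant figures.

-250

Objective: 1/d_i = 1/f_obj - 1/d_o = 1/1.5 - 1/1.56 = 0.02564 cm^-1, so d_i = 39.000 cm.
m_obj = -d_i/d_o = -39.000/1.56 = -25.000.
Eyepiece angular magnification (image at infinity): M_eye = D/f_e = 30/3 = 10.000.
Overall M = m_obj x M_eye = (-25.000)(10.000) = -250.00.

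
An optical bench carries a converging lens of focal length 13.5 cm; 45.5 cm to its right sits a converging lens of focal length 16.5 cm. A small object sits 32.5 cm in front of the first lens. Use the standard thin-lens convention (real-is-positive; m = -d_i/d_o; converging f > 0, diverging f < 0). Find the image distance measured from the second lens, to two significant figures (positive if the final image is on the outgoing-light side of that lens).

First lens: d_i1 = 1/(1/13.5 - 1/32.5) = 23.092 cm.
The intermediate image is 23.092 cm to the right of lens 1, so d_o2 = L - d_i1 = 45.5 - 23.092 = 22.408 cm.
Second lens: d_i2 = 1/(1/16.5 - 1/(22.408)) = 62.582 cm.

63 cm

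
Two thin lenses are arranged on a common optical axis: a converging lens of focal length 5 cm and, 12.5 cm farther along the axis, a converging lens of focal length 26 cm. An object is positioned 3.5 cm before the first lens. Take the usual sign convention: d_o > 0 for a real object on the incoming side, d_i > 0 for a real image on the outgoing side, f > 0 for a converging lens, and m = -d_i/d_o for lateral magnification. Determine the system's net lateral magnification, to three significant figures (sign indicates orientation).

Applying the thin-lens equation to the first lens, 1/5 = 1/3.5 + 1/d_i1, which gives d_i1 = -11.667 cm.
Its lateral magnification is m_1 = -d_i1/d_o1 = -(-11.667)/3.5 = 3.3333.
With d_i1 < 0 the first image is virtual and lies on the object side; the object distance for lens 2 is d_o2 = 12.5 - (-11.667) = 24.167 cm.
Applying the thin-lens equation again with f_2 = 26 cm and d_o2 = 24.167 cm gives d_i2 = -342.727 cm.
m_2 = -(-342.727)/(24.167) = 14.1818.
The system's lateral magnification is m_1 m_2 = (3.3333)(14.1818) = 47.2727.

47.3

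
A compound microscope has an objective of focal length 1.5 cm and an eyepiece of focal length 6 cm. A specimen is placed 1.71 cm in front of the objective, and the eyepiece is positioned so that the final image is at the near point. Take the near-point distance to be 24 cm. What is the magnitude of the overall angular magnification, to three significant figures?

35.7

Objective: 1/d_i = 1/f_obj - 1/d_o = 1/1.5 - 1/1.71 = 0.08187 cm^-1, so d_i = 12.214 cm.
m_obj = -d_i/d_o = -12.214/1.71 = -7.143.
Eyepiece angular magnification (image at near point): M_eye = 1 + D/f_e = 1 + 24/6 = 5.000.
Overall M = m_obj x M_eye = (-7.143)(5.000) = -35.71.
|M| = 35.71.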